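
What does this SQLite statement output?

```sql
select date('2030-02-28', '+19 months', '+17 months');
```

2033-02-28

Adding +19 months to 2030-02-28 gives 2031-09-28.
Adding +17 months to 2031-09-28 gives 2033-02-28.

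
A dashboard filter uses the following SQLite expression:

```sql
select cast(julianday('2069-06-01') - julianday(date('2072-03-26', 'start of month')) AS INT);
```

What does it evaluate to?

-1004

`start of month` rewinds 2072-03-26 to 2072-03-01.
29 days remain in June 2069 after the 1st (30 − 1).
Full months from July 2069 through February 2072 contribute their day counts.
Then 1 day into March 2072.
Total: 29 + 31 + 31 + 30 + 31 + 30 + 31 + 31 + 28 + 31 + 30 + 31 + 30 + 31 + 31 + 30 + 31 + 30 + 31 + 31 + 28 + 31 + 30 + 31 + 30 + 31 + 31 + 30 + 31 + 30 + 31 + 31 + 29 + 1 = 1004.
The subtraction is earlier − later, so the result is −1004 → -1004.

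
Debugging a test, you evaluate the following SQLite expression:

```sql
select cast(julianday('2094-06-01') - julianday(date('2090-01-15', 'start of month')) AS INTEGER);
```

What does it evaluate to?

1612

`start of month` rewinds 2090-01-15 to 2090-01-01.
30 days remain in January 2090 after the 1st (31 − 1).
Full months from February 2090 through May 2094 contribute their day counts.
Then 1 day into June 2094.
Total: 30 + 28 + 31 + 30 + 31 + 30 + 31 + 31 + 30 + 31 + 30 + 31 + 31 + 28 + 31 + 30 + 31 + 30 + 31 + 31 + 30 + 31 + 30 + 31 + 31 + 29 + 31 + 30 + 31 + 30 + 31 + 31 + 30 + 31 + 30 + 31 + 31 + 28 + 31 + 30 + 31 + 30 + 31 + 31 + 30 + 31 + 30 + 31 + 31 + 28 + 31 + 30 + 31 + 1 = 1612.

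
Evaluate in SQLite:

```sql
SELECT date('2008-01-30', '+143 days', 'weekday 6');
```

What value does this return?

2008-06-21

Applying '+143 days' to 2008-01-30: counting 143 days forward gives 2008-06-21.
`weekday 6` advances to the next Saturday; 2008-06-21 is already a Saturday, so it stays at 2008-06-21.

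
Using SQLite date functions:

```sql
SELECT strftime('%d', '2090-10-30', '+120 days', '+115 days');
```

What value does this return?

First apply '+120 days', '+115 days': 2090-10-30 → 2091-06-22.
`%d` extracts the 2-digit day of month: 22.

22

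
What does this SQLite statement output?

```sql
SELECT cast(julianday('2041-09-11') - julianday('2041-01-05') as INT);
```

26 days remain in January 2041 after the 5th (31 − 5).
Full months from February 2041 through August 2041 contribute their day counts.
Then 11 days into September 2041.
Total: 26 + 28 + 31 + 30 + 31 + 30 + 31 + 31 + 11 = 249.

249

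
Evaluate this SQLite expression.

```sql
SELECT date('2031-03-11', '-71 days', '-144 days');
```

2030-08-08

Applying '-71 days' to 2031-03-11: counting 71 days back gives 2030-12-30.
Applying '-144 days' to 2030-12-30: counting 144 days back gives 2030-08-08.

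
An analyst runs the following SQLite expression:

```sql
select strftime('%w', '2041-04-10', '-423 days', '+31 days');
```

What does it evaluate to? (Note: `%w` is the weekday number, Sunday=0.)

3

First apply '-423 days', '+31 days': 2041-04-10 → 2040-03-14.
2040-03-14 is a Wednesday; with Sunday=0 that is 3.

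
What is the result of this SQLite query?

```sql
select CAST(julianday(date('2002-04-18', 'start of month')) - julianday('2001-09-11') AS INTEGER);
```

202

`start of month` rewinds 2002-04-18 to 2002-04-01.
19 days remain in September 2001 after the 11th (30 − 11).
Full months from October 2001 through March 2002 contribute their day counts.
Then 1 day into April 2002.
Total: 19 + 31 + 30 + 31 + 31 + 28 + 31 + 1 = 202.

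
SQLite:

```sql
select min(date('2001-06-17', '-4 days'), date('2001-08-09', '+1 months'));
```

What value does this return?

2001-06-13

date('2001-06-17', '-4 days') → 2001-06-13.
date('2001-08-09', '+1 months') → 2001-09-09.
Earlier of the two is 2001-06-13.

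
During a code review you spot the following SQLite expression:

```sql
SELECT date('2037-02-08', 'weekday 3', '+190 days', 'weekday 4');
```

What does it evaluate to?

2037-08-20

`weekday 3` advances to the next Wednesday; 2037-02-08 is a Sunday, so it moves forward to 2037-02-11.
Applying '+190 days' to 2037-02-11: counting 190 days forward gives 2037-08-20.
`weekday 4` advances to the next Thursday; 2037-08-20 is already a Thursday, so it stays at 2037-08-20.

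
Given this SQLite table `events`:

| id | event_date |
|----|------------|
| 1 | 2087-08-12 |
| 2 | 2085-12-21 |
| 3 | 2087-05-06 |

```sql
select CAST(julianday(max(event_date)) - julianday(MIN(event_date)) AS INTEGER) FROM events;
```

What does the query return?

599

MIN = 2085-12-21, MAX = 2087-08-12.
10 days remain in December 2085 after the 21st (31 − 21).
Full months from January 2086 through July 2087 contribute their day counts.
Then 12 days into August 2087.
Total: 10 + 31 + 28 + 31 + 30 + 31 + 30 + 31 + 31 + 30 + 31 + 30 + 31 + 31 + 28 + 31 + 30 + 31 + 30 + 31 + 12 = 599.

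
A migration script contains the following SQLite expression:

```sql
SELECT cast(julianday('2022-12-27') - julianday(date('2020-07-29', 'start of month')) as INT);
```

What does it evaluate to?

`start of month` rewinds 2020-07-29 to 2020-07-01.
30 days remain in July 2020 after the 1st (31 − 1).
Full months from August 2020 through November 2022 contribute their day counts.
Then 27 days into December 2022.
Total: 30 + 31 + 30 + 31 + 30 + 31 + 31 + 28 + 31 + 30 + 31 + 30 + 31 + 31 + 30 + 31 + 30 + 31 + 31 + 28 + 31 + 30 + 31 + 30 + 31 + 31 + 30 + 31 + 30 + 27 = 909.

909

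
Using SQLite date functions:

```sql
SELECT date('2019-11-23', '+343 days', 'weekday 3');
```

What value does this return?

2020-11-04

Applying '+343 days' to 2019-11-23: counting 343 days forward gives 2020-10-31.
`weekday 3` advances to the next Wednesday; 2020-10-31 is a Saturday, so it moves forward to 2020-11-04.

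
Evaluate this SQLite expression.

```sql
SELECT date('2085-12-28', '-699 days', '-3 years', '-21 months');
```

2079-04-29

Applying '-699 days' to 2085-12-28: counting 699 days back gives 2084-01-29.
Adding -3 years to 2084-01-29 gives 2081-01-29.
Adding -21 months to 2081-01-29 gives 2079-04-29.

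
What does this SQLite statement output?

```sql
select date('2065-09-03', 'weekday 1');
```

`weekday 1` advances to the next Monday; 2065-09-03 is a Thursday, so it moves forward to 2065-09-07.

2065-09-07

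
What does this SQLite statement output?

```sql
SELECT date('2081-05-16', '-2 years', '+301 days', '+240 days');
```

2080-11-07

Adding -2 years to 2081-05-16 gives 2079-05-16.
Applying '+301 days' to 2079-05-16: counting 301 days forward gives 2080-03-12.
Applying '+240 days' to 2080-03-12: counting 240 days forward gives 2080-11-07.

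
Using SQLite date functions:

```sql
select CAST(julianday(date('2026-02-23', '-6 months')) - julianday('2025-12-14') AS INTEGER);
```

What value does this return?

Adding -6 months to 2026-02-23 gives 2025-08-23.
8 days remain in August 2025 after the 23rd (31 − 23).
September 2025: 30 days.
October 2025: 31 days.
November 2025: 30 days.
Then 14 days into December 2025.
Total: 8 + 30 + 31 + 30 + 14 = 113.
The subtraction is earlier − later, so the result is −113 → -113.

-113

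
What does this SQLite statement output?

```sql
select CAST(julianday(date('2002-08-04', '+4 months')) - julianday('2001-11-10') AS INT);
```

389

Adding +4 months to 2002-08-04 gives 2002-12-04.
20 days remain in November 2001 after the 10th (30 − 10).
Full months from December 2001 through November 2002 contribute their day counts.
Then 4 days into December 2002.
Total: 20 + 31 + 31 + 28 + 31 + 30 + 31 + 30 + 31 + 31 + 30 + 31 + 30 + 4 = 389.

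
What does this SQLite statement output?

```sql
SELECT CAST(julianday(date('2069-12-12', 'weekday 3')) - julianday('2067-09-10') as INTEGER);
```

830

`weekday 3` advances to the next Wednesday; 2069-12-12 is a Thursday, so it moves forward to 2069-12-18.
20 days remain in September 2067 after the 10th (30 − 10).
Full months from October 2067 through November 2069 contribute their day counts.
Then 18 days into December 2069.
Total: 20 + 31 + 30 + 31 + 31 + 29 + 31 + 30 + 31 + 30 + 31 + 31 + 30 + 31 + 30 + 31 + 31 + 28 + 31 + 30 + 31 + 30 + 31 + 31 + 30 + 31 + 30 + 18 = 830.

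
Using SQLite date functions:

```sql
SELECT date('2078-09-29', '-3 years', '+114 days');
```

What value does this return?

2076-01-21

Adding -3 years to 2078-09-29 gives 2075-09-29.
Applying '+114 days' to 2075-09-29: counting 114 days forward gives 2076-01-21.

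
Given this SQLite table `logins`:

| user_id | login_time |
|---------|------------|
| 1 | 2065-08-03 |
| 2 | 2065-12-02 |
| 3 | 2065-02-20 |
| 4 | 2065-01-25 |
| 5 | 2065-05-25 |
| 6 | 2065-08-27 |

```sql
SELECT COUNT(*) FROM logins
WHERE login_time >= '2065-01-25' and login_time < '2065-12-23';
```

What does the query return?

Rows in [2065-01-25, 2065-12-23): 2065-08-03, 2065-12-02, 2065-02-20, 2065-01-25, 2065-05-25, 2065-08-27 → 6 rows.

6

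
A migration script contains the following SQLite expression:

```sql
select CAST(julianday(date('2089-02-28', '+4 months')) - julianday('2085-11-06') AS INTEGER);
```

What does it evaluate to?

1330

Adding +4 months to 2089-02-28 gives 2089-06-28.
24 days remain in November 2085 after the 6th (30 − 6).
Full months from December 2085 through May 2089 contribute their day counts.
Then 28 days into June 2089.
Total: 24 + 31 + 31 + 28 + 31 + 30 + 31 + 30 + 31 + 31 + 30 + 31 + 30 + 31 + 31 + 28 + 31 + 30 + 31 + 30 + 31 + 31 + 30 + 31 + 30 + 31 + 31 + 29 + 31 + 30 + 31 + 30 + 31 + 31 + 30 + 31 + 30 + 31 + 31 + 28 + 31 + 30 + 31 + 28 = 1330.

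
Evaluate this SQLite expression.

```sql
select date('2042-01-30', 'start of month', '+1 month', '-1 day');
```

2042-01-31

`start of month` rewinds 2042-01-30 to 2042-01-01.
Adding +1 month to 2042-01-01 gives 2042-02-01.
Going back 1 day from 2042-02-01 reaches 2042-01-31 (last day of January, 31 days).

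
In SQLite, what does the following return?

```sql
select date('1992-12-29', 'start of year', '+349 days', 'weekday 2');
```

1992-12-15

`start of year` rewinds 1992-12-29 to 1992-01-01.
Applying '+349 days' to 1992-01-01: counting 349 days forward gives 1992-12-15.
`weekday 2` advances to the next Tuesday; 1992-12-15 is already a Tuesday, so it stays at 1992-12-15.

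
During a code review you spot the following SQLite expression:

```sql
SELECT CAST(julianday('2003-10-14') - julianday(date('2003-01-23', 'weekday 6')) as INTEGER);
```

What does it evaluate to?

`weekday 6` advances to the next Saturday; 2003-01-23 is a Thursday, so it moves forward to 2003-01-25.
6 days remain in January 2003 after the 25th (31 − 25).
Full months from February 2003 through September 2003 contribute their day counts.
Then 14 days into October 2003.
Total: 6 + 28 + 31 + 30 + 31 + 30 + 31 + 31 + 30 + 14 = 262.

262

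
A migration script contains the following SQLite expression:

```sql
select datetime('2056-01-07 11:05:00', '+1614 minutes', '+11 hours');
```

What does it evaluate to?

2056-01-09 00:59:00

1614 minutes = 26h 54m; +1614 minutes from 2056-01-07 11:05:00 is 2056-01-08 13:59:00 (crosses midnight).
+11 hours from 2056-01-08 13:59:00 is 2056-01-09 00:59:00 (crosses midnight).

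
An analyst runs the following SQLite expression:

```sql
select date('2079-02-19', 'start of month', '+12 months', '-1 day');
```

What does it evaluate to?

`start of month` rewinds 2079-02-19 to 2079-02-01.
Adding +12 months to 2079-02-01 gives 2080-02-01.
Going back 1 day from 2080-02-01 reaches 2080-01-31 (last day of January, 31 days).

2080-01-31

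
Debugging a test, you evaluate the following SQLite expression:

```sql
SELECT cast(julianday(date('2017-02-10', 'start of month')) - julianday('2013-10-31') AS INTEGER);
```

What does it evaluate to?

`start of month` rewinds 2017-02-10 to 2017-02-01.
0 days remain in October 2013 after the 31st (31 − 31).
Full months from November 2013 through January 2017 contribute their day counts.
Then 1 day into February 2017.
Total: 0 + 30 + 31 + 31 + 28 + 31 + 30 + 31 + 30 + 31 + 31 + 30 + 31 + 30 + 31 + 31 + 28 + 31 + 30 + 31 + 30 + 31 + 31 + 30 + 31 + 30 + 31 + 31 + 29 + 31 + 30 + 31 + 30 + 31 + 31 + 30 + 31 + 30 + 31 + 31 + 1 = 1189.

1189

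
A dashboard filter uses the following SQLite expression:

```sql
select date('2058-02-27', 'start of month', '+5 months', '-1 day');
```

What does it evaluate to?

`start of month` rewinds 2058-02-27 to 2058-02-01.
Adding +5 months to 2058-02-01 gives 2058-07-01.
Going back 1 day from 2058-07-01 reaches 2058-06-30 (last day of June, 30 days).

2058-06-30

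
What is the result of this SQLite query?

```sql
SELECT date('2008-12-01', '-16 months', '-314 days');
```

2006-09-21

Adding -16 months to 2008-12-01 gives 2007-08-01.
Applying '-314 days' to 2007-08-01: counting 314 days back gives 2006-09-21.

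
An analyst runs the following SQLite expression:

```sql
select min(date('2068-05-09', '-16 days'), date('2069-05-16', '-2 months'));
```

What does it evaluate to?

2068-04-23

date('2068-05-09', '-16 days') → 2068-04-23.
date('2069-05-16', '-2 months') → 2069-03-16.
Earlier of the two is 2068-04-23.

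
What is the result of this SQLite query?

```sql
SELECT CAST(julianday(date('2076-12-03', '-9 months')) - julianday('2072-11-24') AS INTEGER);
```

Adding -9 months to 2076-12-03 gives 2076-03-03.
6 days remain in November 2072 after the 24th (30 − 24).
Full months from December 2072 through February 2076 contribute their day counts.
Then 3 days into March 2076.
Total: 6 + 31 + 31 + 28 + 31 + 30 + 31 + 30 + 31 + 31 + 30 + 31 + 30 + 31 + 31 + 28 + 31 + 30 + 31 + 30 + 31 + 31 + 30 + 31 + 30 + 31 + 31 + 28 + 31 + 30 + 31 + 30 + 31 + 31 + 30 + 31 + 30 + 31 + 31 + 29 + 3 = 1195.

1195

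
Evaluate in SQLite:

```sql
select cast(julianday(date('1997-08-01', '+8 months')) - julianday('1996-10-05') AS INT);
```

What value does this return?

Adding +8 months to 1997-08-01 gives 1998-04-01.
26 days remain in October 1996 after the 5th (31 − 5).
Full months from November 1996 through March 1998 contribute their day counts.
Then 1 day into April 1998.
Total: 26 + 30 + 31 + 31 + 28 + 31 + 30 + 31 + 30 + 31 + 31 + 30 + 31 + 30 + 31 + 31 + 28 + 31 + 1 = 543.

543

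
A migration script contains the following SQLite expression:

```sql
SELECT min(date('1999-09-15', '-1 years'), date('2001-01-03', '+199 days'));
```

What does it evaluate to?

1998-09-15

date('1999-09-15', '-1 years') → 1998-09-15.
date('2001-01-03', '+199 days') → 2001-07-21.
Earlier of the two is 1998-09-15.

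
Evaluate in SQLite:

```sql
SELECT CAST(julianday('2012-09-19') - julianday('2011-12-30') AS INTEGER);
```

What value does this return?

1 day remains in December 2011 after the 30th (31 − 30).
Full months from January 2012 through August 2012 contribute their day counts.
Then 19 days into September 2012.
Total: 1 + 31 + 29 + 31 + 30 + 31 + 30 + 31 + 31 + 19 = 264.

264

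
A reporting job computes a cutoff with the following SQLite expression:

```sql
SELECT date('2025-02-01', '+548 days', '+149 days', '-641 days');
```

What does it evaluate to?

2025-03-29

Applying '+548 days' to 2025-02-01: counting 548 days forward gives 2026-08-03.
Applying '+149 days' to 2026-08-03: counting 149 days forward gives 2026-12-30.
Applying '-641 days' to 2026-12-30: counting 641 days back gives 2025-03-29.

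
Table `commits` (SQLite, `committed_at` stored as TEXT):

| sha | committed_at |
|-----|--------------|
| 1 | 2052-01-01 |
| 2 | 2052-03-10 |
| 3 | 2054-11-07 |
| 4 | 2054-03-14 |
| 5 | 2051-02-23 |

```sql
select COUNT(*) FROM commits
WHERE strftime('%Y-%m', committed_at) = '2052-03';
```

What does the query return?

1

Rows with year-month 2052-03: 2052-03-10 → 1.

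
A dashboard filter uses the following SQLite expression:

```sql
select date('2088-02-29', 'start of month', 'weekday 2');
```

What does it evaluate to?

`start of month` rewinds 2088-02-29 to 2088-02-01.
`weekday 2` advances to the next Tuesday; 2088-02-01 is a Sunday, so it moves forward to 2088-02-03.

2088-02-03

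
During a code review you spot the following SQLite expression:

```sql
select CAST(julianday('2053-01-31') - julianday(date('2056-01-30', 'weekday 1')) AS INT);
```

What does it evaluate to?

`weekday 1` advances to the next Monday; 2056-01-30 is a Sunday, so it moves forward to 2056-01-31.
0 days remain in January 2053 after the 31st (31 − 31).
Full months from February 2053 through December 2055 contribute their day counts.
Then 31 days into January 2056.
Total: 0 + 28 + 31 + 30 + 31 + 30 + 31 + 31 + 30 + 31 + 30 + 31 + 31 + 28 + 31 + 30 + 31 + 30 + 31 + 31 + 30 + 31 + 30 + 31 + 31 + 28 + 31 + 30 + 31 + 30 + 31 + 31 + 30 + 31 + 30 + 31 + 31 = 1095.
The subtraction is earlier − later, so the result is −1095 → -1095.

-1095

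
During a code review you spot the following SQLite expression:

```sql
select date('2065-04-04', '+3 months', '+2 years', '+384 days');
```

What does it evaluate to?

2068-07-22

Adding +3 months to 2065-04-04 gives 2065-07-04.
Adding +2 years to 2065-07-04 gives 2067-07-04.
Applying '+384 days' to 2067-07-04: counting 384 days forward gives 2068-07-22.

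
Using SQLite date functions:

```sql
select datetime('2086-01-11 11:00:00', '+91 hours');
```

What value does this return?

+91 hours from 2086-01-11 11:00:00 is 2086-01-15 06:00:00 (crosses midnight).

2086-01-15 06:00:00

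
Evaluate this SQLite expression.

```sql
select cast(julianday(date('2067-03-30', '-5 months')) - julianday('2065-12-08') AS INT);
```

326

Adding -5 months to 2067-03-30 gives 2066-10-30.
23 days remain in December 2065 after the 8th (31 − 8).
Full months from January 2066 through September 2066 contribute their day counts.
Then 30 days into October 2066.
Total: 23 + 31 + 28 + 31 + 30 + 31 + 30 + 31 + 31 + 30 + 30 = 326.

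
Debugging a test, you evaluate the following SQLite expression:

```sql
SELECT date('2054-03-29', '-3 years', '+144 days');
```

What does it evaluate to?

2051-08-20

Adding -3 years to 2054-03-29 gives 2051-03-29.
Applying '+144 days' to 2051-03-29: counting 144 days forward gives 2051-08-20.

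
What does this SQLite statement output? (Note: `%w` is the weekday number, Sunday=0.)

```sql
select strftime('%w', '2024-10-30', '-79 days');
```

First apply '-79 days': 2024-10-30 → 2024-08-12.
2024-08-12 is a Monday; with Sunday=0 that is 1.

1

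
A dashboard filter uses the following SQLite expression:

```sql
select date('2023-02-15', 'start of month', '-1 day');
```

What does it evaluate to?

2023-01-31

`start of month` rewinds 2023-02-15 to 2023-02-01.
Going back 1 day from 2023-02-01 reaches 2023-01-31 (last day of January, 31 days).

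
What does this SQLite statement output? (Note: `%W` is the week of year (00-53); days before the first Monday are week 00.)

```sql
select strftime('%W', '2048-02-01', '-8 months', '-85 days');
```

09

First apply '-8 months', '-85 days': 2048-02-01 → 2047-03-08.
2047-03-08 is a Friday. SQLite's %W counts Mondays since the year started; the result is 09.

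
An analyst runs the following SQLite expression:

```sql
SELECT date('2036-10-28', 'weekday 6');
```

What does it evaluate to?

2036-11-01

`weekday 6` advances to the next Saturday; 2036-10-28 is a Tuesday, so it moves forward to 2036-11-01.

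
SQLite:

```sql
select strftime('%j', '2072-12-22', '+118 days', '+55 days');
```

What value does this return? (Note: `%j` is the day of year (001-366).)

164

First apply '+118 days', '+55 days': 2072-12-22 → 2073-06-13.
Day-of-year for 2073-06-13: days since 2073-01-01 inclusive = 164, zero-padded to 164.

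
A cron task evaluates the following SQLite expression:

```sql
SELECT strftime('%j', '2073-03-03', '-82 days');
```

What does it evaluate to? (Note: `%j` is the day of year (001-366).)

First apply '-82 days': 2073-03-03 → 2072-12-11.
Day-of-year for 2072-12-11: days since 2072-01-01 inclusive = 346, zero-padded to 346.

346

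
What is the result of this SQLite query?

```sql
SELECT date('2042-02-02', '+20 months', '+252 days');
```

2044-06-10

Adding +20 months to 2042-02-02 gives 2043-10-02.
Applying '+252 days' to 2043-10-02: counting 252 days forward gives 2044-06-10.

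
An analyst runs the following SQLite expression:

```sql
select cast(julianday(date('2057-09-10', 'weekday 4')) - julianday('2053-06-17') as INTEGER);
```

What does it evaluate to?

`weekday 4` advances to the next Thursday; 2057-09-10 is a Monday, so it moves forward to 2057-09-13.
13 days remain in June 2053 after the 17th (30 − 17).
Full months from July 2053 through August 2057 contribute their day counts.
Then 13 days into September 2057.
Total: 13 + 31 + 31 + 30 + 31 + 30 + 31 + 31 + 28 + 31 + 30 + 31 + 30 + 31 + 31 + 30 + 31 + 30 + 31 + 31 + 28 + 31 + 30 + 31 + 30 + 31 + 31 + 30 + 31 + 30 + 31 + 31 + 29 + 31 + 30 + 31 + 30 + 31 + 31 + 30 + 31 + 30 + 31 + 31 + 28 + 31 + 30 + 31 + 30 + 31 + 31 + 13 = 1549.

1549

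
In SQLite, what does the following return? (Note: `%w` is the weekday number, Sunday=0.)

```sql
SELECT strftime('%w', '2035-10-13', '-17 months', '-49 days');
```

6

First apply '-17 months', '-49 days': 2035-10-13 → 2034-03-25.
2034-03-25 is a Saturday; with Sunday=0 that is 6.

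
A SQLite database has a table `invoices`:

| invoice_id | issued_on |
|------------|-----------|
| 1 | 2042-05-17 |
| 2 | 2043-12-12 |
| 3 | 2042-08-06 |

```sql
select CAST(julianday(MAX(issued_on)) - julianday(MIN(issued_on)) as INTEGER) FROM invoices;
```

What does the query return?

574

MIN = 2042-05-17, MAX = 2043-12-12.
14 days remain in May 2042 after the 17th (31 − 17).
Full months from June 2042 through November 2043 contribute their day counts.
Then 12 days into December 2043.
Total: 14 + 30 + 31 + 31 + 30 + 31 + 30 + 31 + 31 + 28 + 31 + 30 + 31 + 30 + 31 + 31 + 30 + 31 + 30 + 12 = 574.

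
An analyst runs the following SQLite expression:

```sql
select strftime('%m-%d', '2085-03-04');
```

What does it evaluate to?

03-04

`%m-%d` extracts the month-day: 03-04.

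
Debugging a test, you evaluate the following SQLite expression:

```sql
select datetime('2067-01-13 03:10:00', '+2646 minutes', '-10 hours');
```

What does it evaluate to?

2067-01-14 13:16:00

2646 minutes = 44h 6m; +2646 minutes from 2067-01-13 03:10:00 is 2067-01-14 23:16:00 (crosses midnight).
-10 hours from 2067-01-14 23:16:00 is 2067-01-14 13:16:00.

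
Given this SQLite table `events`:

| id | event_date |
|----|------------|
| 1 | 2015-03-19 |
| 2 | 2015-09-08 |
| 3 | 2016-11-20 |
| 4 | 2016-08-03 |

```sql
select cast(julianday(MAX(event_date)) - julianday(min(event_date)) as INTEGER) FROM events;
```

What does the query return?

MIN = 2015-03-19, MAX = 2016-11-20.
12 days remain in March 2015 after the 19th (31 − 19).
Full months from April 2015 through October 2016 contribute their day counts.
Then 20 days into November 2016.
Total: 12 + 30 + 31 + 30 + 31 + 31 + 30 + 31 + 30 + 31 + 31 + 29 + 31 + 30 + 31 + 30 + 31 + 31 + 30 + 31 + 20 = 612.

612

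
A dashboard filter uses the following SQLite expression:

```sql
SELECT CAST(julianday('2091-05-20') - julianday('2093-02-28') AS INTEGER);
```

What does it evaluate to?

-650

11 days remain in May 2091 after the 20th (31 − 20).
Full months from June 2091 through January 2093 contribute their day counts.
Then 28 days into February 2093.
Total: 11 + 30 + 31 + 31 + 30 + 31 + 30 + 31 + 31 + 29 + 31 + 30 + 31 + 30 + 31 + 31 + 30 + 31 + 30 + 31 + 31 + 28 = 650.
The subtraction is earlier − later, so the result is −650 → -650.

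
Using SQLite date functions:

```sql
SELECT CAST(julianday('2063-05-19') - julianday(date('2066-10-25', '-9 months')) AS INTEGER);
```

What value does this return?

Adding -9 months to 2066-10-25 gives 2066-01-25.
12 days remain in May 2063 after the 19th (31 − 19).
Full months from June 2063 through December 2065 contribute their day counts.
Then 25 days into January 2066.
Total: 12 + 30 + 31 + 31 + 30 + 31 + 30 + 31 + 31 + 29 + 31 + 30 + 31 + 30 + 31 + 31 + 30 + 31 + 30 + 31 + 31 + 28 + 31 + 30 + 31 + 30 + 31 + 31 + 30 + 31 + 30 + 31 + 25 = 982.
The subtraction is earlier − later, so the result is −982 → -982.

-982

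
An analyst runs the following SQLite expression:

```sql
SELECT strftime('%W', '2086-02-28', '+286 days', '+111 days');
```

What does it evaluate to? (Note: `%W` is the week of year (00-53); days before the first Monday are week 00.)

13

First apply '+286 days', '+111 days': 2086-02-28 → 2087-04-01.
2087-04-01 is a Tuesday. SQLite's %W counts Mondays since the year started; the result is 13.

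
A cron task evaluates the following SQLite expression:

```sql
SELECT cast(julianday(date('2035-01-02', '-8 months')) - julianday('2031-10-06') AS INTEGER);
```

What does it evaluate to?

939

Adding -8 months to 2035-01-02 gives 2034-05-02.
25 days remain in October 2031 after the 6th (31 − 6).
Full months from November 2031 through April 2034 contribute their day counts.
Then 2 days into May 2034.
Total: 25 + 30 + 31 + 31 + 29 + 31 + 30 + 31 + 30 + 31 + 31 + 30 + 31 + 30 + 31 + 31 + 28 + 31 + 30 + 31 + 30 + 31 + 31 + 30 + 31 + 30 + 31 + 31 + 28 + 31 + 30 + 2 = 939.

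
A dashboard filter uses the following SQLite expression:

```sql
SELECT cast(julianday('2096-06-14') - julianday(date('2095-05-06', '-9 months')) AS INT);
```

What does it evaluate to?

Adding -9 months to 2095-05-06 gives 2094-08-06.
25 days remain in August 2094 after the 6th (31 − 6).
Full months from September 2094 through May 2096 contribute their day counts.
Then 14 days into June 2096.
Total: 25 + 30 + 31 + 30 + 31 + 31 + 28 + 31 + 30 + 31 + 30 + 31 + 31 + 30 + 31 + 30 + 31 + 31 + 29 + 31 + 30 + 31 + 14 = 678.

678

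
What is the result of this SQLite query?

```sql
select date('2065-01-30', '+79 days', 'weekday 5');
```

2065-04-24

Applying '+79 days' to 2065-01-30: counting 79 days forward gives 2065-04-19.
`weekday 5` advances to the next Friday; 2065-04-19 is a Sunday, so it moves forward to 2065-04-24.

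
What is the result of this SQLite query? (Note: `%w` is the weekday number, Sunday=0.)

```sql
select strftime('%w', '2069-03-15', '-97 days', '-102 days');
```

2

First apply '-97 days', '-102 days': 2069-03-15 → 2068-08-28.
2068-08-28 is a Tuesday; with Sunday=0 that is 2.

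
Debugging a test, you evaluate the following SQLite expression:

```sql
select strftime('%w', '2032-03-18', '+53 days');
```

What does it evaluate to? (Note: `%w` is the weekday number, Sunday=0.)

First apply '+53 days': 2032-03-18 → 2032-05-10.
2032-05-10 is a Monday; with Sunday=0 that is 1.

1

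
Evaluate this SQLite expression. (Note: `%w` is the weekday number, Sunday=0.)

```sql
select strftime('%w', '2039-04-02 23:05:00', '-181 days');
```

0

First apply '-181 days': 2039-04-02 23:05:00 → 2038-10-03 23:05:00.
2038-10-03 is a Sunday; with Sunday=0 that is 0.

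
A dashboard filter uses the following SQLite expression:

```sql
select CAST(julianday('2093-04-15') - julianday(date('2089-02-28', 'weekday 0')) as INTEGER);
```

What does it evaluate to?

1501

`weekday 0` advances to the next Sunday; 2089-02-28 is a Monday, so it moves forward to 2089-03-06.
25 days remain in March 2089 after the 6th (31 − 6).
Full months from April 2089 through March 2093 contribute their day counts.
Then 15 days into April 2093.
Total: 25 + 30 + 31 + 30 + 31 + 31 + 30 + 31 + 30 + 31 + 31 + 28 + 31 + 30 + 31 + 30 + 31 + 31 + 30 + 31 + 30 + 31 + 31 + 28 + 31 + 30 + 31 + 30 + 31 + 31 + 30 + 31 + 30 + 31 + 31 + 29 + 31 + 30 + 31 + 30 + 31 + 31 + 30 + 31 + 30 + 31 + 31 + 28 + 31 + 15 = 1501.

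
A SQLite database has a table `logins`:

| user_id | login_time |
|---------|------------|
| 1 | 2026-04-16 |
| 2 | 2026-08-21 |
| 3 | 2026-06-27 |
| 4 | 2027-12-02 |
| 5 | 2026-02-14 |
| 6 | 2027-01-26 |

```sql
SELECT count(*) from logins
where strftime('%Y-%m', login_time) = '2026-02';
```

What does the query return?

Rows with year-month 2026-02: 2026-02-14 → 1.

1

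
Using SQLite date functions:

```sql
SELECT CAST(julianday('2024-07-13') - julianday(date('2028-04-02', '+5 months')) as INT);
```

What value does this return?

Adding +5 months to 2028-04-02 gives 2028-09-02.
18 days remain in July 2024 after the 13th (31 − 13).
Full months from August 2024 through August 2028 contribute their day counts.
Then 2 days into September 2028.
Total: 18 + 31 + 30 + 31 + 30 + 31 + 31 + 28 + 31 + 30 + 31 + 30 + 31 + 31 + 30 + 31 + 30 + 31 + 31 + 28 + 31 + 30 + 31 + 30 + 31 + 31 + 30 + 31 + 30 + 31 + 31 + 28 + 31 + 30 + 31 + 30 + 31 + 31 + 30 + 31 + 30 + 31 + 31 + 29 + 31 + 30 + 31 + 30 + 31 + 31 + 2 = 1512.
The subtraction is earlier − later, so the result is −1512 → -1512.

-1512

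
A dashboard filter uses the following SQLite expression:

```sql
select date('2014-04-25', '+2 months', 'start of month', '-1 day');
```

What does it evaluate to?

Adding +2 months to 2014-04-25 gives 2014-06-25.
`start of month` rewinds 2014-06-25 to 2014-06-01.
Going back 1 day from 2014-06-01 reaches 2014-05-31 (last day of May, 31 days).

2014-05-31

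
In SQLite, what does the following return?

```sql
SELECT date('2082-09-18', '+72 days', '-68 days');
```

2082-09-22

Applying '+72 days' to 2082-09-18: counting 72 days forward gives 2082-11-29.
Applying '-68 days' to 2082-11-29: counting 68 days back gives 2082-09-22.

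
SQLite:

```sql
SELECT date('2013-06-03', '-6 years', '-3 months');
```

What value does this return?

2007-03-03

Adding -6 years to 2013-06-03 gives 2007-06-03.
Adding -3 months to 2007-06-03 gives 2007-03-03.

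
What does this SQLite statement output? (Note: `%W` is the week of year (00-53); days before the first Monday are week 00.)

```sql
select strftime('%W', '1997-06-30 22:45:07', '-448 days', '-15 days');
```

12

First apply '-448 days', '-15 days': 1997-06-30 22:45:07 → 1996-03-24 22:45:07.
1996-03-24 is a Sunday. SQLite's %W counts Mondays since the year started; the result is 12.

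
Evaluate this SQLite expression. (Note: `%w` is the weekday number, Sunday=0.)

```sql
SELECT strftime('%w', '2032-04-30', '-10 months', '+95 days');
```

5

First apply '-10 months', '+95 days': 2032-04-30 → 2031-10-03.
2031-10-03 is a Friday; with Sunday=0 that is 5.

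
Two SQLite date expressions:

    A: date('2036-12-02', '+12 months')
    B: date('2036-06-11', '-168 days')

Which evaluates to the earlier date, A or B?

B

A = 2037-12-02.
B = 2035-12-26.
B is earlier.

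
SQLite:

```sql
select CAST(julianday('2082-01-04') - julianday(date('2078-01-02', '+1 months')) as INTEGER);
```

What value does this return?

1432

Adding +1 month to 2078-01-02 gives 2078-02-02.
26 days remain in February 2078 after the 2nd (28 − 2).
Full months from March 2078 through December 2081 contribute their day counts.
Then 4 days into January 2082.
Total: 26 + 31 + 30 + 31 + 30 + 31 + 31 + 30 + 31 + 30 + 31 + 31 + 28 + 31 + 30 + 31 + 30 + 31 + 31 + 30 + 31 + 30 + 31 + 31 + 29 + 31 + 30 + 31 + 30 + 31 + 31 + 30 + 31 + 30 + 31 + 31 + 28 + 31 + 30 + 31 + 30 + 31 + 31 + 30 + 31 + 30 + 31 + 4 = 1432.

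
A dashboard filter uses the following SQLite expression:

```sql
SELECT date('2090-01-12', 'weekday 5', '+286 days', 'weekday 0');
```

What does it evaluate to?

`weekday 5` advances to the next Friday; 2090-01-12 is a Thursday, so it moves forward to 2090-01-13.
Applying '+286 days' to 2090-01-13: counting 286 days forward gives 2090-10-26.
`weekday 0` advances to the next Sunday; 2090-10-26 is a Thursday, so it moves forward to 2090-10-29.

2090-10-29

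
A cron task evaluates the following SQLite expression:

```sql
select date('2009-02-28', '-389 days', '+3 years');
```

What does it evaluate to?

Applying '-389 days' to 2009-02-28: counting 389 days back gives 2008-02-05.
Adding +3 years to 2008-02-05 gives 2011-02-05.

2011-02-05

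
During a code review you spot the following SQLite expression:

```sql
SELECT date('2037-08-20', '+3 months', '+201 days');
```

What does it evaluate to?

2038-06-09

Adding +3 months to 2037-08-20 gives 2037-11-20.
Applying '+201 days' to 2037-11-20: counting 201 days forward gives 2038-06-09.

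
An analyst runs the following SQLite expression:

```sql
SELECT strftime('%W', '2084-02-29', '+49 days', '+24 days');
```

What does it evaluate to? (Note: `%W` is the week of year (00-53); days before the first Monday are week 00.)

19

First apply '+49 days', '+24 days': 2084-02-29 → 2084-05-12.
2084-05-12 is a Friday. SQLite's %W counts Mondays since the year started; the result is 19.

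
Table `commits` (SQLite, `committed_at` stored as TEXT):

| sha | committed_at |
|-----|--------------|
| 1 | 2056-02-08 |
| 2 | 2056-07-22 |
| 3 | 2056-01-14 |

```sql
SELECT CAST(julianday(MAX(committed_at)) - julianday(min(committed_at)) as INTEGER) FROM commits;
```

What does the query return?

190

MIN = 2056-01-14, MAX = 2056-07-22.
17 days remain in January 2056 after the 14th (31 − 14).
February 2056: 29 days (leap year).
March 2056: 31 days.
April 2056: 30 days.
May 2056: 31 days.
June 2056: 30 days.
Then 22 days into July 2056.
Total: 17 + 29 + 31 + 30 + 31 + 30 + 22 = 190.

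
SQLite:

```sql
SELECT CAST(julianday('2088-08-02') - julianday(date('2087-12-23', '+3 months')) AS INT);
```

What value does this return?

132

Adding +3 months to 2087-12-23 gives 2088-03-23.
8 days remain in March 2088 after the 23rd (31 − 23).
April 2088: 30 days.
May 2088: 31 days.
June 2088: 30 days.
July 2088: 31 days.
Then 2 days into August 2088.
Total: 8 + 30 + 31 + 30 + 31 + 2 = 132.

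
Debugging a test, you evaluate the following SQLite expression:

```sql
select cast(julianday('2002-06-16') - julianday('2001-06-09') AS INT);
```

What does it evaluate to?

21 days remain in June 2001 after the 9th (30 − 9).
Full months from July 2001 through May 2002 contribute their day counts.
Then 16 days into June 2002.
Total: 21 + 31 + 31 + 30 + 31 + 30 + 31 + 31 + 28 + 31 + 30 + 31 + 16 = 372.

372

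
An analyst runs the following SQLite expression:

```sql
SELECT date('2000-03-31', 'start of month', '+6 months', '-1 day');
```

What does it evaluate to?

2000-08-31

`start of month` rewinds 2000-03-31 to 2000-03-01.
Adding +6 months to 2000-03-01 gives 2000-09-01.
Going back 1 day from 2000-09-01 reaches 2000-08-31 (last day of August, 31 days).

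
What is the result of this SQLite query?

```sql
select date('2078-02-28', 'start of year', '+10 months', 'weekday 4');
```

2078-11-03

`start of year` rewinds 2078-02-28 to 2078-01-01.
Adding +10 months to 2078-01-01 gives 2078-11-01.
`weekday 4` advances to the next Thursday; 2078-11-01 is a Tuesday, so it moves forward to 2078-11-03.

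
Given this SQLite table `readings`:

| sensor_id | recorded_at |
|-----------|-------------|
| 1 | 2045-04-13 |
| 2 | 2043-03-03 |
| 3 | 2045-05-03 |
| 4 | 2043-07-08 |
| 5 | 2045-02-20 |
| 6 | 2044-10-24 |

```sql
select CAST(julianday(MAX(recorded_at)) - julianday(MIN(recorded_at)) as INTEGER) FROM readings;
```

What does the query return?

MIN = 2043-03-03, MAX = 2045-05-03.
28 days remain in March 2043 after the 3rd (31 − 3).
Full months from April 2043 through April 2045 contribute their day counts.
Then 3 days into May 2045.
Total: 28 + 30 + 31 + 30 + 31 + 31 + 30 + 31 + 30 + 31 + 31 + 29 + 31 + 30 + 31 + 30 + 31 + 31 + 30 + 31 + 30 + 31 + 31 + 28 + 31 + 30 + 3 = 792.

792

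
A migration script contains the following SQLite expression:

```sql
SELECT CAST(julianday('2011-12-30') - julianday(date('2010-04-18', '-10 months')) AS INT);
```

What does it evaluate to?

925

Adding -10 months to 2010-04-18 gives 2009-06-18.
12 days remain in June 2009 after the 18th (30 − 18).
Full months from July 2009 through November 2011 contribute their day counts.
Then 30 days into December 2011.
Total: 12 + 31 + 31 + 30 + 31 + 30 + 31 + 31 + 28 + 31 + 30 + 31 + 30 + 31 + 31 + 30 + 31 + 30 + 31 + 31 + 28 + 31 + 30 + 31 + 30 + 31 + 31 + 30 + 31 + 30 + 30 = 925.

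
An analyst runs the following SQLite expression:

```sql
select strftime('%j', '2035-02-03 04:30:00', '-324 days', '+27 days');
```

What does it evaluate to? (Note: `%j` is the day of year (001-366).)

102

First apply '-324 days', '+27 days': 2035-02-03 04:30:00 → 2034-04-12 04:30:00.
Day-of-year for 2034-04-12: days since 2034-01-01 inclusive = 102, zero-padded to 102.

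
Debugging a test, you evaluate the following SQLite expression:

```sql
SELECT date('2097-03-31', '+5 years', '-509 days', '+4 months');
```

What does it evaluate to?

Adding +5 years to 2097-03-31 gives 2102-03-31.
Applying '-509 days' to 2102-03-31: counting 509 days back gives 2100-11-07.
Adding +4 months to 2100-11-07 gives 2101-03-07.

2101-03-07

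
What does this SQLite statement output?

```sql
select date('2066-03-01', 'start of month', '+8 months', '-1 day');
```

2066-10-31

`start of month` rewinds 2066-03-01 to 2066-03-01.
Adding +8 months to 2066-03-01 gives 2066-11-01.
Going back 1 day from 2066-11-01 reaches 2066-10-31 (last day of October, 31 days).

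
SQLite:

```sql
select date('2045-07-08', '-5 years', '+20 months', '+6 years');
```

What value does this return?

2048-03-08

Adding -5 years to 2045-07-08 gives 2040-07-08.
Adding +20 months to 2040-07-08 gives 2042-03-08.
Adding +6 years to 2042-03-08 gives 2048-03-08.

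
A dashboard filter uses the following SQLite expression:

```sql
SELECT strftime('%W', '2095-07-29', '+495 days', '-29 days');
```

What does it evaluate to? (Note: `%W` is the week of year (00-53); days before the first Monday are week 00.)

45

First apply '+495 days', '-29 days': 2095-07-29 → 2096-11-06.
2096-11-06 is a Tuesday. SQLite's %W counts Mondays since the year started; the result is 45.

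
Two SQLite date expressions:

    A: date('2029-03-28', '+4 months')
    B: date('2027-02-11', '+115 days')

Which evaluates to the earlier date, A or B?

A = 2029-07-28.
B = 2027-06-06.
B is earlier.

B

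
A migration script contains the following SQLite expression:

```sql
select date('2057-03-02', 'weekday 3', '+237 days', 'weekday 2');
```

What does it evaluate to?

`weekday 3` advances to the next Wednesday; 2057-03-02 is a Friday, so it moves forward to 2057-03-07.
Applying '+237 days' to 2057-03-07: counting 237 days forward gives 2057-10-30.
`weekday 2` advances to the next Tuesday; 2057-10-30 is already a Tuesday, so it stays at 2057-10-30.

2057-10-30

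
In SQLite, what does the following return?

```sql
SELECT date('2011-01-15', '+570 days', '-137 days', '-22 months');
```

2010-05-23

Applying '+570 days' to 2011-01-15: counting 570 days forward gives 2012-08-07.
Applying '-137 days' to 2012-08-07: counting 137 days back gives 2012-03-23.
Adding -22 months to 2012-03-23 gives 2010-05-23.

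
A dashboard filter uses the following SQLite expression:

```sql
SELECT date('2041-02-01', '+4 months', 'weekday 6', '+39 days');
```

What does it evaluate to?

Adding +4 months to 2041-02-01 gives 2041-06-01.
`weekday 6` advances to the next Saturday; 2041-06-01 is already a Saturday, so it stays at 2041-06-01.
June 2041 has 30 days; 29 remain after the 1st, so 30 days reach 2041-07-01.
Advancing 9 more days within July lands on 2041-07-10.

2041-07-10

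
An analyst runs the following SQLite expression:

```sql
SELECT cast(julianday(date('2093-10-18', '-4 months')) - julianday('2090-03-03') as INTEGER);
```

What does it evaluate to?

Adding -4 months to 2093-10-18 gives 2093-06-18.
28 days remain in March 2090 after the 3rd (31 − 3).
Full months from April 2090 through May 2093 contribute their day counts.
Then 18 days into June 2093.
Total: 28 + 30 + 31 + 30 + 31 + 31 + 30 + 31 + 30 + 31 + 31 + 28 + 31 + 30 + 31 + 30 + 31 + 31 + 30 + 31 + 30 + 31 + 31 + 29 + 31 + 30 + 31 + 30 + 31 + 31 + 30 + 31 + 30 + 31 + 31 + 28 + 31 + 30 + 31 + 18 = 1203.

1203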